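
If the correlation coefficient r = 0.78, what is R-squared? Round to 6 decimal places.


R^2 = r^2 = (0.78)^2 = 0.6084

0.608400


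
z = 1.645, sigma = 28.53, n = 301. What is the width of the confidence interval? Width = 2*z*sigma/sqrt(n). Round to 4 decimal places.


width = 2*z*sigma/sqrt(n)
2*z*sigma = 2 * 1.645 * 28.53 = 93.8637
sqrt(301) ≈ 17.349352
width = 93.8637 / 17.349352 ≈ 5.410214

5.4102


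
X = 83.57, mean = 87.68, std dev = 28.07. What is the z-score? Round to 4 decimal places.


z = (X - mu) / sigma
X - mu = 83.57 - 87.68 = -4.11
z = -4.11 / 28.07 = -411/2807 ≈ -0.146420

-0.1464


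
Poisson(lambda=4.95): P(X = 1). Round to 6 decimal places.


P = e^(-lam) * lam^k / k!
e^(-4.95) ≈ 0.007083409
lam^k = 4.95^1 = 4.95
k! = 1! = 1
P = 0.007083409 * 4.95 / 1 ≈ 0.035063

0.035063


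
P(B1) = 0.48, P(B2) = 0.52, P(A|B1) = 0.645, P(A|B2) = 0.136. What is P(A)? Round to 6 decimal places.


P(A) = P(A|B1)*P(B1) + P(A|B2)*P(B2)
P(A|B1)*P(B1) = 0.645 * 0.48 = 0.3096
P(A|B2)*P(B2) = 0.136 * 0.52 = 0.07072
P(A) = 0.3096 + 0.07072 = 0.38032

0.380320


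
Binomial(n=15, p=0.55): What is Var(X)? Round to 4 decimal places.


Var = n*p*(1-p) = 15 * 0.55 * 0.45 = 3.7125

3.7125


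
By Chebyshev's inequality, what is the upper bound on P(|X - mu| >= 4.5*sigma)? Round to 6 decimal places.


P <= 1/k^2
k^2 = 4.5^2 = 20.25
1/k^2 = 1 / 20.25 = 4/81 ≈ 0.04938272

0.049383


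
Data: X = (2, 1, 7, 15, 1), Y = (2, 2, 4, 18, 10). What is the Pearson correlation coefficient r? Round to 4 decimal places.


r = sum((xi-xbar)(yi-ybar)) / sqrt(sum((xi-xbar)^2) * sum((yi-ybar)^2))
n = 5, xbar = 26/5 = 5.2, ybar = 36/5 = 7.2
Sxy = sum((xi-xbar)(yi-ybar)) = 126.8
Sxx = sum((xi-xbar)^2) = 144.8
Syy = sum((yi-ybar)^2) = 188.8
sqrt(Sxx*Syy) ≈ 165.342795
r = Sxy / sqrt(Sxx*Syy) = 126.8 / 165.342795 ≈ 0.766892

0.7669


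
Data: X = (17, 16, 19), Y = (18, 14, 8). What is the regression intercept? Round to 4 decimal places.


a = ybar - b*xbar, where b = sum((xi-xbar)(yi-ybar)) / sum((xi-xbar)^2)
n = 3, xbar = 52/3 ≈ 17.333333, ybar = 40/3 ≈ 13.333333
Sxy = sum((xi-xbar)(yi-ybar)) = -34/3 ≈ -11.333333
Sxx = sum((xi-xbar)^2) = 14/3 ≈ 4.666667
b = Sxy / Sxx = -17/7 ≈ -2.428571
a = 13.333333 - (-2.428571) * 17.333333 = 388/7 ≈ 55.428571

55.4286


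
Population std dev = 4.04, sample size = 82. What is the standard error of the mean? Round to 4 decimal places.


SE = sigma / sqrt(n)
sqrt(82) ≈ 9.055385
SE = 4.04 / 9.055385 ≈ 0.446143

0.4461


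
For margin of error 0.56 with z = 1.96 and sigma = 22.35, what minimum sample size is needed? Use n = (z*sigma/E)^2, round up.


z*sigma/E = 1.96 * 22.35 / 0.56 = 78.225
(z*sigma/E)^2 = 6119.150625
round up: n = 6120

6120


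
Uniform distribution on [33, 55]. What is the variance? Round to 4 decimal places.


Var = (b-a)^2 / 12
(b-a)^2 = (55 - 33)^2 = 484
Var = 484/12 ≈ 40.333333

40.3333


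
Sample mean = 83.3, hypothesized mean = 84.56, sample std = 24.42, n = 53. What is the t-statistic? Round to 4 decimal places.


t = (xbar - mu0) / (s/sqrt(n))
xbar - mu0 = 83.3 - 84.56 = -1.26
sqrt(53) ≈ 7.28010989
s/sqrt(n) = 24.42 / 7.28010989 ≈ 3.35434497
t = -1.26 / 3.35434497 ≈ -0.375632

-0.3756


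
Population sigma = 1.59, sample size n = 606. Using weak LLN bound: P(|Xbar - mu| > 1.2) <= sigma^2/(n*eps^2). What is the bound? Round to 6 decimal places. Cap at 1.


bound = min(1, sigma^2/(n*eps^2))
sigma^2 = 1.59^2 = 2.5281
n*eps^2 = 606 * 1.2^2 = 606 * 1.44 = 872.64
sigma^2/(n*eps^2) = 2.5281 / 872.64 ≈ 0.00289707

0.002897


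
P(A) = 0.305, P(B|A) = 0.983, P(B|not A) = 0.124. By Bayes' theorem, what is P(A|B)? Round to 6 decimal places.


P(A|B) = P(B|A)*P(A) / P(B), P(B) = P(B|A)*P(A) + P(B|not A)*P(not A)
P(B|A)*P(A) = 0.983 * 0.305 = 0.299815
P(B|not A)*P(not A) = 0.124 * 0.695 = 0.08618
P(B) = 0.299815 + 0.08618 = 0.385995
P(A|B) = 0.299815 / 0.385995 ≈ 0.77673286

0.776733


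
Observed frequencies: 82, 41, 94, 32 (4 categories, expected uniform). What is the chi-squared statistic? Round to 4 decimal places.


chi2 = sum((O-E)^2/E), E = total/4
total = 249, E = 249/4 = 62.25
(82 - 62.25)^2 / 62.25 = 390.0625 / 62.25 = 6241/996 ≈ 6.266064
(41 - 62.25)^2 / 62.25 = 451.5625 / 62.25 = 7225/996 ≈ 7.254016
(94 - 62.25)^2 / 62.25 = 1008.0625 / 62.25 = 16129/996 ≈ 16.193775
(32 - 62.25)^2 / 62.25 = 915.0625 / 62.25 = 14641/996 ≈ 14.699799
chi2 = 11059/249 ≈ 44.413655

44.4137


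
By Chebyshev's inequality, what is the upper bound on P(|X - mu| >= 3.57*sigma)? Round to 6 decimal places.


P <= 1/k^2
k^2 = 3.57^2 = 12.7449
1/k^2 = 1 / 12.7449 ≈ 0.07846276

0.078463


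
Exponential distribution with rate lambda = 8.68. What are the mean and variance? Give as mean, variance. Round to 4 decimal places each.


mean = 1/lam, var = 1/lam^2
mean = 1 / 8.68 = 25/217 ≈ 0.115207
lam^2 = 8.68^2 = 75.3424
var = 1 / 75.3424 ≈ 0.013273

0.1152, 0.0133


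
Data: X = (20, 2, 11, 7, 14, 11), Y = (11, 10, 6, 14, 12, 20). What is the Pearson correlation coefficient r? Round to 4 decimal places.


r = sum((xi-xbar)(yi-ybar)) / sqrt(sum((xi-xbar)^2) * sum((yi-ybar)^2))
n = 6, xbar = 65/6 ≈ 10.833333, ybar = 73/6 ≈ 12.166667
Sxy = sum((xi-xbar)(yi-ybar)) = 7/6 ≈ 1.166667
Sxx = sum((xi-xbar)^2) = 1121/6 ≈ 186.833333
Syy = sum((yi-ybar)^2) = 653/6 ≈ 108.833333
sqrt(Sxx*Syy) ≈ 142.596264
r = Sxy / sqrt(Sxx*Syy) = 1.166667 / 142.596264 ≈ 0.008182

0.0082


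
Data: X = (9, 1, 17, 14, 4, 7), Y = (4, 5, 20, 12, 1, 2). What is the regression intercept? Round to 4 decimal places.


a = ybar - b*xbar, where b = sum((xi-xbar)(yi-ybar)) / sum((xi-xbar)^2)
n = 6, xbar = 52/6 = 26/3 ≈ 8.666667, ybar = 44/6 = 22/3 ≈ 7.333333
Sxy = sum((xi-xbar)(yi-ybar)) = 557/3 ≈ 185.666667
Sxx = sum((xi-xbar)^2) = 544/3 ≈ 181.333333
b = Sxy / Sxx = 557/544 ≈ 1.023897
a = 7.333333 - 1.023897 * 8.666667 = -419/272 ≈ -1.540441

-1.5404


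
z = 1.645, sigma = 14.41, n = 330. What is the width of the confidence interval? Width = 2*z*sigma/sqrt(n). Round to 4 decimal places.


width = 2*z*sigma/sqrt(n)
2*z*sigma = 2 * 1.645 * 14.41 = 47.4089
sqrt(330) ≈ 18.165902
width = 47.4089 / 18.165902 ≈ 2.609774

2.6098


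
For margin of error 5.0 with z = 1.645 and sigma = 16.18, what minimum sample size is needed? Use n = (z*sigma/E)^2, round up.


z*sigma/E = 1.645 * 16.18 / 5.0 = 5.32322
(z*sigma/E)^2 ≈ 28.336671
round up: n = 29

29


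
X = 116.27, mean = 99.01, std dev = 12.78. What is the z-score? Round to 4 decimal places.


z = (X - mu) / sigma
X - mu = 116.27 - 99.01 = 17.26
z = 17.26 / 12.78 = 863/639 ≈ 1.350548

1.3505


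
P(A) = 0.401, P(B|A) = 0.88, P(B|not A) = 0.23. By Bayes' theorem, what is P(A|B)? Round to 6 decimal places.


P(A|B) = P(B|A)*P(A) / P(B), P(B) = P(B|A)*P(A) + P(B|not A)*P(not A)
P(B|A)*P(A) = 0.88 * 0.401 = 0.35288
P(B|not A)*P(not A) = 0.23 * 0.599 = 0.13777
P(B) = 0.35288 + 0.13777 = 0.49065
P(A|B) = 0.35288 / 0.49065 ≈ 0.71920921

0.719209


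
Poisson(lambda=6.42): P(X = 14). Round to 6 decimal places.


P = e^(-lam) * lam^k / k!
e^(-6.42) ≈ 0.001628656
lam^k = 6.42^14 ≈ 202064673273.510403
k! = 14! = 87178291200
P = 0.001628656 * 202064673273.510403 / 87178291200 ≈ 0.003775

0.003775


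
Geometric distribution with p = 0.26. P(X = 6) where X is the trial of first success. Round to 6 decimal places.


P = (1-p)^(k-1) * p
(1-p)^(k-1) = 0.74^5 ≈ 0.2219007
P = 0.2219007 * 0.26 ≈ 0.05769417

0.057694


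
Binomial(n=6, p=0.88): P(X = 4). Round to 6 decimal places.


P = C(n,k) * p^k * (1-p)^(n-k)
C(6,4) = 15
p^k = 0.88^4 ≈ 0.5996954
(1-p)^(n-k) = 0.12^2 = 0.0144
P = 15 * 0.5996954 * 0.0144 ≈ 0.129534

0.129534


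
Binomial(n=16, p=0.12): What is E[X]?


E[X] = n*p = 16 * 0.12 = 1.92

1.92


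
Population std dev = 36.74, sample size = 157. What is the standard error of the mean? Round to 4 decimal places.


SE = sigma / sqrt(n)
sqrt(157) ≈ 12.529964
SE = 36.74 / 12.529964 ≈ 2.932171

2.9322


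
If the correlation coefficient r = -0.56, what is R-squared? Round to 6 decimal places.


R^2 = r^2 = (-0.56)^2 = 0.3136

0.313600


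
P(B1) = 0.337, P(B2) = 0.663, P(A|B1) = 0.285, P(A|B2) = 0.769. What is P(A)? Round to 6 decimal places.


P(A) = P(A|B1)*P(B1) + P(A|B2)*P(B2)
P(A|B1)*P(B1) = 0.285 * 0.337 = 0.096045
P(A|B2)*P(B2) = 0.769 * 0.663 = 0.509847
P(A) = 0.096045 + 0.509847 = 0.605892

0.605892


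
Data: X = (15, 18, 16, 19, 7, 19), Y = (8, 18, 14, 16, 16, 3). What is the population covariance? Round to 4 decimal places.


Cov = (1/n)*sum((xi-xbar)(yi-ybar))
n = 6, xbar = 94/6 = 47/3 ≈ 15.666667, ybar = 75/6 = 12.5
sum((xi-xbar)(yi-ybar)) = -34
Cov = -34 / 6 = -17/3 ≈ -5.666667

-5.6667


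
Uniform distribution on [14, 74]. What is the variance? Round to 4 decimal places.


Var = (b-a)^2 / 12
(b-a)^2 = (74 - 14)^2 = 3600
Var = 3600/12 = 300

300.0000


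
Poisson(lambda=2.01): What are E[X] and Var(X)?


E[X] = Var(X) = lambda = 2.01

2.01, 2.01


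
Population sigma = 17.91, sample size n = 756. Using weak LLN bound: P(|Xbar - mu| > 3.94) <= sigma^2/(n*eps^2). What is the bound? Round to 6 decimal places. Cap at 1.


bound = min(1, sigma^2/(n*eps^2))
sigma^2 = 17.91^2 = 320.7681
n*eps^2 = 756 * 3.94^2 = 756 * 15.5236 = 11735.8416
sigma^2/(n*eps^2) = 320.7681 / 11735.8416 ≈ 0.02733235

0.027332


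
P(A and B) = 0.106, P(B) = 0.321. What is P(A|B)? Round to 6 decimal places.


P(A|B) = P(A and B) / P(B) = 0.106 / 0.321 = 106/321 ≈ 0.33021807

0.330218


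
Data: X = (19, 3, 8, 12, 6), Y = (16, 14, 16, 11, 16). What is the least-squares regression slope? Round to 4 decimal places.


b = sum((xi-xbar)(yi-ybar)) / sum((xi-xbar)^2)
n = 5, xbar = 48/5 = 9.6, ybar = 73/5 = 14.6
Sxy = sum((xi-xbar)(yi-ybar)) = 1.2
Sxx = sum((xi-xbar)^2) = 153.2
b = Sxy / Sxx = 3/383 ≈ 0.007833

0.0078


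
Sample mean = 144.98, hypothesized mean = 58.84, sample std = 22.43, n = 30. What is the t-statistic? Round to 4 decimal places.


t = (xbar - mu0) / (s/sqrt(n))
xbar - mu0 = 144.98 - 58.84 = 86.14
sqrt(30) ≈ 5.47722558
s/sqrt(n) = 22.43 / 5.47722558 ≈ 4.09513899
t = 86.14 / 4.09513899 ≈ 21.034695

21.0347


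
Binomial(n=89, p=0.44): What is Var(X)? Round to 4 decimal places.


Var = n*p*(1-p) = 89 * 0.44 * 0.56 = 21.9296

21.9296


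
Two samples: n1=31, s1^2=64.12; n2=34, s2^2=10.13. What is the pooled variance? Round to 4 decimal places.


sp^2 = ((n1-1)*s1^2 + (n2-1)*s2^2)/(n1+n2-2)
(n1-1)*s1^2 = 30 * 64.12 = 1923.6
(n2-1)*s2^2 = 33 * 10.13 = 334.29
numerator = 1923.6 + 334.29 = 2257.89
n1+n2-2 = 63
sp^2 = 2257.89 / 63 = 75263/2100 ≈ 35.839524

35.8395


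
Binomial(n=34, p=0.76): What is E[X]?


E[X] = n*p = 34 * 0.76 = 25.84

25.84


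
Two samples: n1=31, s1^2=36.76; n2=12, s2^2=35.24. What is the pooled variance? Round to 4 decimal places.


sp^2 = ((n1-1)*s1^2 + (n2-1)*s2^2)/(n1+n2-2)
(n1-1)*s1^2 = 30 * 36.76 = 1102.8
(n2-1)*s2^2 = 11 * 35.24 = 387.64
numerator = 1102.8 + 387.64 = 1490.44
n1+n2-2 = 41
sp^2 = 1490.44 / 41 = 37261/1025 ≈ 36.352195

36.3522


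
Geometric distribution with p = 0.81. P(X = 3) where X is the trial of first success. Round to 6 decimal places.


P = (1-p)^(k-1) * p
(1-p)^(k-1) = 0.19^2 = 0.0361
P = 0.0361 * 0.81 = 0.029241

0.029241


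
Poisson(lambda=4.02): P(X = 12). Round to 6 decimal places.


P = e^(-lam) * lam^k / k!
e^(-4.02) ≈ 0.01795296
lam^k = 4.02^12 ≈ 17811997.972058
k! = 12! = 479001600
P = 0.01795296 * 17811997.972058 / 479001600 ≈ 0.000668

0.000668


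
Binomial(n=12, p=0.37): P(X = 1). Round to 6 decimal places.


P = C(n,k) * p^k * (1-p)^(n-k)
C(12,1) = 12
p^k = 0.37^1 = 0.37
(1-p)^(n-k) = 0.63^11 ≈ 0.006205061
P = 12 * 0.37 * 0.006205061 ≈ 0.027550

0.027550


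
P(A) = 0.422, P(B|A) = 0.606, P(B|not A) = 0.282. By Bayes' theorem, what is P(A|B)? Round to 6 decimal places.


P(A|B) = P(B|A)*P(A) / P(B), P(B) = P(B|A)*P(A) + P(B|not A)*P(not A)
P(B|A)*P(A) = 0.606 * 0.422 = 0.255732
P(B|not A)*P(not A) = 0.282 * 0.578 = 0.162996
P(B) = 0.255732 + 0.162996 = 0.418728
P(A|B) = 0.255732 / 0.418728 ≈ 0.61073537

0.610735


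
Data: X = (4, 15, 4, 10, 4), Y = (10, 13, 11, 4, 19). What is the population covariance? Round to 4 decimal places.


Cov = (1/n)*sum((xi-xbar)(yi-ybar))
n = 5, xbar = 37/5 = 7.4, ybar = 57/5 = 11.4
sum((xi-xbar)(yi-ybar)) = -26.8
Cov = -26.8 / 5 = -5.36

-5.3600


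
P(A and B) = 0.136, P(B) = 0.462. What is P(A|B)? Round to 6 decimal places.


P(A|B) = P(A and B) / P(B) = 0.136 / 0.462 = 68/231 ≈ 0.29437229

0.294372


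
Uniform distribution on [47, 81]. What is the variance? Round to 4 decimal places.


Var = (b-a)^2 / 12
(b-a)^2 = (81 - 47)^2 = 1156
Var = 1156/12 ≈ 96.333333

96.3333


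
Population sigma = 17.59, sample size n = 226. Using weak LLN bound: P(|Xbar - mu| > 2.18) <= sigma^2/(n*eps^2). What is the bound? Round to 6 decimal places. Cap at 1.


bound = min(1, sigma^2/(n*eps^2))
sigma^2 = 17.59^2 = 309.4081
n*eps^2 = 226 * 2.18^2 = 226 * 4.7524 = 1074.0424
sigma^2/(n*eps^2) = 309.4081 / 1074.0424 ≈ 0.28807811

0.288078


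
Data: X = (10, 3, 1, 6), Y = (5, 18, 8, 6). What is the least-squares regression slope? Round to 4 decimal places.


b = sum((xi-xbar)(yi-ybar)) / sum((xi-xbar)^2)
n = 4, xbar = 20/4 = 5, ybar = 37/4 = 9.25
Sxy = sum((xi-xbar)(yi-ybar)) = -37
Sxx = sum((xi-xbar)^2) = 46
b = Sxy / Sxx = -37/46 ≈ -0.804348

-0.8043


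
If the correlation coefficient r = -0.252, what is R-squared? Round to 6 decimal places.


R^2 = r^2 = (-0.252)^2 = 0.063504

0.063504


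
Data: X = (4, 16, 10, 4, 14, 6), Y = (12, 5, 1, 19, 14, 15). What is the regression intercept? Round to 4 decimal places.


a = ybar - b*xbar, where b = sum((xi-xbar)(yi-ybar)) / sum((xi-xbar)^2)
n = 6, xbar = 54/6 = 9, ybar = 66/6 = 11
Sxy = sum((xi-xbar)(yi-ybar)) = -94
Sxx = sum((xi-xbar)^2) = 134
b = Sxy / Sxx = -47/67 ≈ -0.701493
a = 11 - (-0.701493) * 9 = 1160/67 ≈ 17.313433

17.3134


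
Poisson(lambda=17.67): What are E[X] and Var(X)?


E[X] = Var(X) = lambda = 17.67

17.67, 17.67


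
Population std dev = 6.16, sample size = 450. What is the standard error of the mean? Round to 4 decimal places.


SE = sigma / sqrt(n)
sqrt(450) ≈ 21.213203
SE = 6.16 / 21.213203 ≈ 0.290385

0.2904


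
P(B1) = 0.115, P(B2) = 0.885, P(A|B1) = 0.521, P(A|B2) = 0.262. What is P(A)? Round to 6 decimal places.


P(A) = P(A|B1)*P(B1) + P(A|B2)*P(B2)
P(A|B1)*P(B1) = 0.521 * 0.115 = 0.059915
P(A|B2)*P(B2) = 0.262 * 0.885 = 0.23187
P(A) = 0.059915 + 0.23187 = 0.291785

0.291785


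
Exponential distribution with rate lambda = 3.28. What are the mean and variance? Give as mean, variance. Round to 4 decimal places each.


mean = 1/lam, var = 1/lam^2
mean = 1 / 3.28 = 25/82 ≈ 0.304878
lam^2 = 3.28^2 = 10.7584
var = 1 / 10.7584 = 625/6724 ≈ 0.092951

0.3049, 0.0930


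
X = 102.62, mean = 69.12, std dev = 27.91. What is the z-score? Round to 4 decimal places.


z = (X - mu) / sigma
X - mu = 102.62 - 69.12 = 33.5
z = 33.5 / 27.91 = 3350/2791 ≈ 1.200287

1.2003


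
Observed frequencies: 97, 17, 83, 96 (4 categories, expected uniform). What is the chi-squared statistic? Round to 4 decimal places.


chi2 = sum((O-E)^2/E), E = total/4
total = 293, E = 293/4 = 73.25
(97 - 73.25)^2 / 73.25 = 564.0625 / 73.25 = 9025/1172 ≈ 7.700512
(17 - 73.25)^2 / 73.25 = 3164.0625 / 73.25 = 50625/1172 ≈ 43.195392
(83 - 73.25)^2 / 73.25 = 95.0625 / 73.25 = 1521/1172 ≈ 1.297782
(96 - 73.25)^2 / 73.25 = 517.5625 / 73.25 = 8281/1172 ≈ 7.065700
chi2 = 17363/293 ≈ 59.259386

59.2594


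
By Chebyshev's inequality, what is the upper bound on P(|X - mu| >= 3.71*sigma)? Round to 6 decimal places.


P <= 1/k^2
k^2 = 3.71^2 = 13.7641
1/k^2 = 1 / 13.7641 ≈ 0.07265277

0.072653


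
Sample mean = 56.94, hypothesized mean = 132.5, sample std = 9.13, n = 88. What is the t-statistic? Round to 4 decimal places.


t = (xbar - mu0) / (s/sqrt(n))
xbar - mu0 = 56.94 - 132.5 = -75.56
sqrt(88) ≈ 9.38083152
s/sqrt(n) = 9.13 / 9.38083152 ≈ 0.97326127
t = -75.56 / 0.97326127 ≈ -77.635885

-77.6359


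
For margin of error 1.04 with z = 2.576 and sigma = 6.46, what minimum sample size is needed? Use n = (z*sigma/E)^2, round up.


z*sigma/E = 2.576 * 6.46 / 1.04 = 52003/3250 ≈ 16.000923
(z*sigma/E)^2 ≈ 256.029539
round up: n = 257

257


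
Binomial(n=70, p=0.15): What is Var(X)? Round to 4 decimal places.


Var = n*p*(1-p) = 70 * 0.15 * 0.85 = 8.925

8.9250


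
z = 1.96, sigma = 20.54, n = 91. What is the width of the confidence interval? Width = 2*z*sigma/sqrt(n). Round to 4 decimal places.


width = 2*z*sigma/sqrt(n)
2*z*sigma = 2 * 1.96 * 20.54 = 80.5168
sqrt(91) ≈ 9.539392
width = 80.5168 / 9.539392 ≈ 8.440454

8.4405


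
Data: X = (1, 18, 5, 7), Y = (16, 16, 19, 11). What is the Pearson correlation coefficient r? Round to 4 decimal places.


r = sum((xi-xbar)(yi-ybar)) / sqrt(sum((xi-xbar)^2) * sum((yi-ybar)^2))
n = 4, xbar = 31/4 = 7.75, ybar = 62/4 = 15.5
Sxy = sum((xi-xbar)(yi-ybar)) = -4.5
Sxx = sum((xi-xbar)^2) = 158.75
Syy = sum((yi-ybar)^2) = 33
sqrt(Sxx*Syy) ≈ 72.379210
r = Sxy / sqrt(Sxx*Syy) = -4.5 / 72.379210 ≈ -0.062173

-0.0622


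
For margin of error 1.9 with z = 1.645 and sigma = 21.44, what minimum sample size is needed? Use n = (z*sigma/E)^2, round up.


z*sigma/E = 1.645 * 21.44 / 1.9 = 44086/2375 ≈ 18.562526
(z*sigma/E)^2 ≈ 344.567383
round up: n = 345

345


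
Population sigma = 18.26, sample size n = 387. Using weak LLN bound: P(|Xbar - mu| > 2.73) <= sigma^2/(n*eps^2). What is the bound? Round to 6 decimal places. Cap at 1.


bound = min(1, sigma^2/(n*eps^2))
sigma^2 = 18.26^2 = 333.4276
n*eps^2 = 387 * 2.73^2 = 387 * 7.4529 = 2884.2723
sigma^2/(n*eps^2) = 333.4276 / 2884.2723 ≈ 0.11560198

0.115602


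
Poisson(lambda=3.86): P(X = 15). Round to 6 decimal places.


P = e^(-lam) * lam^k / k!
e^(-3.86) ≈ 0.02106800
lam^k = 3.86^15 ≈ 629230216.798841
k! = 15! = 1307674368000
P = 0.02106800 * 629230216.798841 / 1307674368000 ≈ 0.000010

0.000010


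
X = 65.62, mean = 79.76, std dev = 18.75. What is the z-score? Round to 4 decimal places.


z = (X - mu) / sigma
X - mu = 65.62 - 79.76 = -14.14
z = -14.14 / 18.75 = -1414/1875 ≈ -0.754133

-0.7541


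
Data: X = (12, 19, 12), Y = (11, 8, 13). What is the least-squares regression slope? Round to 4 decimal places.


b = sum((xi-xbar)(yi-ybar)) / sum((xi-xbar)^2)
n = 3, xbar = 43/3 ≈ 14.333333, ybar = 32/3 ≈ 10.666667
Sxy = sum((xi-xbar)(yi-ybar)) = -56/3 ≈ -18.666667
Sxx = sum((xi-xbar)^2) = 98/3 ≈ 32.666667
b = Sxy / Sxx = -4/7 ≈ -0.571429

-0.5714


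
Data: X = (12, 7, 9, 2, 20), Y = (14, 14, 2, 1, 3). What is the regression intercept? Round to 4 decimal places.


a = ybar - b*xbar, where b = sum((xi-xbar)(yi-ybar)) / sum((xi-xbar)^2)
n = 5, xbar = 50/5 = 10, ybar = 34/5 = 6.8
Sxy = sum((xi-xbar)(yi-ybar)) = 6
Sxx = sum((xi-xbar)^2) = 178
b = Sxy / Sxx = 3/89 ≈ 0.033708
a = 6.8 - 0.033708 * 10 = 2876/445 ≈ 6.462921

6.4629


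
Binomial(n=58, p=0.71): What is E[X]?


E[X] = n*p = 58 * 0.71 = 41.18

41.18


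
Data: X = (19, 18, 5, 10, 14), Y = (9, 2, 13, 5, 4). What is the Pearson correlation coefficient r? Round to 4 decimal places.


r = sum((xi-xbar)(yi-ybar)) / sqrt(sum((xi-xbar)^2) * sum((yi-ybar)^2))
n = 5, xbar = 66/5 = 13.2, ybar = 33/5 = 6.6
Sxy = sum((xi-xbar)(yi-ybar)) = -57.6
Sxx = sum((xi-xbar)^2) = 134.8
Syy = sum((yi-ybar)^2) = 77.2
sqrt(Sxx*Syy) ≈ 102.012548
r = Sxy / sqrt(Sxx*Syy) = -57.6 / 102.012548 ≈ -0.564636

-0.5646


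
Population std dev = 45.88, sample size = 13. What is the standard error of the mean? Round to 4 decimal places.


SE = sigma / sqrt(n)
sqrt(13) ≈ 3.605551
SE = 45.88 / 3.605551 ≈ 12.724823

12.7248


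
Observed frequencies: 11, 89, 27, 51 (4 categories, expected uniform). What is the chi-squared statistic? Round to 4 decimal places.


chi2 = sum((O-E)^2/E), E = total/4
total = 178, E = 178/4 = 44.5
(11 - 44.5)^2 / 44.5 = 1122.25 / 44.5 = 4489/178 ≈ 25.219101
(89 - 44.5)^2 / 44.5 = 1980.25 / 44.5 = 44.5
(27 - 44.5)^2 / 44.5 = 306.25 / 44.5 = 1225/178 ≈ 6.882022
(51 - 44.5)^2 / 44.5 = 42.25 / 44.5 = 169/178 ≈ 0.949438
chi2 = 6902/89 ≈ 77.550562

77.5506


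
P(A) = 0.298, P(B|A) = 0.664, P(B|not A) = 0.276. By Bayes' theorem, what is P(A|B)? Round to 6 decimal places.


P(A|B) = P(B|A)*P(A) / P(B), P(B) = P(B|A)*P(A) + P(B|not A)*P(not A)
P(B|A)*P(A) = 0.664 * 0.298 = 0.197872
P(B|not A)*P(not A) = 0.276 * 0.702 = 0.193752
P(B) = 0.197872 + 0.193752 = 0.391624
P(A|B) = 0.197872 / 0.391624 ≈ 0.50526015

0.505260


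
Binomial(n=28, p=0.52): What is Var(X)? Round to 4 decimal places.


Var = n*p*(1-p) = 28 * 0.52 * 0.48 = 6.9888

6.9888


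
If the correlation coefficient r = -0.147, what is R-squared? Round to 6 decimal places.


R^2 = r^2 = (-0.147)^2 = 0.021609

0.021609


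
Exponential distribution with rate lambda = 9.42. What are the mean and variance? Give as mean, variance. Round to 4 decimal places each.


mean = 1/lam, var = 1/lam^2
mean = 1 / 9.42 = 50/471 ≈ 0.106157
lam^2 = 9.42^2 = 88.7364
var = 1 / 88.7364 ≈ 0.011269

0.1062, 0.0113


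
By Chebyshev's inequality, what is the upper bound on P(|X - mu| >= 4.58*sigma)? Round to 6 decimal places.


P <= 1/k^2
k^2 = 4.58^2 = 20.9764
1/k^2 = 1 / 20.9764 ≈ 0.04767262

0.047673


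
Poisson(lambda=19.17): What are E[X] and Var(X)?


E[X] = Var(X) = lambda = 19.17

19.17, 19.17


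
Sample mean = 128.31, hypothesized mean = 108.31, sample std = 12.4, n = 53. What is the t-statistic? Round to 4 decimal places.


t = (xbar - mu0) / (s/sqrt(n))
xbar - mu0 = 128.31 - 108.31 = 20
sqrt(53) ≈ 7.28010989
s/sqrt(n) = 12.4 / 7.28010989 ≈ 1.70327099
t = 20 / 1.70327099 ≈ 11.742113

11.7421


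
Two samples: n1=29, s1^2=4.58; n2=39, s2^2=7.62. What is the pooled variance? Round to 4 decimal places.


sp^2 = ((n1-1)*s1^2 + (n2-1)*s2^2)/(n1+n2-2)
(n1-1)*s1^2 = 28 * 4.58 = 128.24
(n2-1)*s2^2 = 38 * 7.62 = 289.56
numerator = 128.24 + 289.56 = 417.8
n1+n2-2 = 66
sp^2 = 417.8 / 66 = 2089/330 ≈ 6.330303

6.3303


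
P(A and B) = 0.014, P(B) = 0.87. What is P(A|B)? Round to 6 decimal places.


P(A|B) = P(A and B) / P(B) = 0.014 / 0.87 = 7/435 ≈ 0.01609195

0.016092


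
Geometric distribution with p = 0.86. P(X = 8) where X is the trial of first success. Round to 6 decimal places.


P = (1-p)^(k-1) * p
(1-p)^(k-1) = 0.14^7 ≈ 0.000001054135
P = 0.000001054135 * 0.86 ≈ 0.0000009065561

0.000001


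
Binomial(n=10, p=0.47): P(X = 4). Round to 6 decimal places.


P = C(n,k) * p^k * (1-p)^(n-k)
C(10,4) = 210
p^k = 0.47^4 = 0.04879681
(1-p)^(n-k) = 0.53^6 ≈ 0.02216436
P = 210 * 0.04879681 * 0.02216436 ≈ 0.227126

0.227126


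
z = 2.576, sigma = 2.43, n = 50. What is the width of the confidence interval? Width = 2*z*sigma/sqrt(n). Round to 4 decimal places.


width = 2*z*sigma/sqrt(n)
2*z*sigma = 2 * 2.576 * 2.43 = 12.51936
sqrt(50) ≈ 7.071068
width = 12.51936 / 7.071068 ≈ 1.770505

1.7705


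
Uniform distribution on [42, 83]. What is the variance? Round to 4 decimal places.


Var = (b-a)^2 / 12
(b-a)^2 = (83 - 42)^2 = 1681
Var = 1681/12 ≈ 140.083333

140.0833


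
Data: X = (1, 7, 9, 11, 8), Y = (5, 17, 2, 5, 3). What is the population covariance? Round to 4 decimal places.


Cov = (1/n)*sum((xi-xbar)(yi-ybar))
n = 5, xbar = 36/5 = 7.2, ybar = 32/5 = 6.4
sum((xi-xbar)(yi-ybar)) = -9.4
Cov = -9.4 / 5 = -1.88

-1.8800


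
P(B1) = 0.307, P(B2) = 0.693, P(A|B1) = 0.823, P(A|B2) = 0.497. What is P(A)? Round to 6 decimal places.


P(A) = P(A|B1)*P(B1) + P(A|B2)*P(B2)
P(A|B1)*P(B1) = 0.823 * 0.307 = 0.252661
P(A|B2)*P(B2) = 0.497 * 0.693 = 0.344421
P(A) = 0.252661 + 0.344421 = 0.597082

0.597082


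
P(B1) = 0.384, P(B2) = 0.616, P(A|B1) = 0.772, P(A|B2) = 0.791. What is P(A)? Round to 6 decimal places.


P(A) = P(A|B1)*P(B1) + P(A|B2)*P(B2)
P(A|B1)*P(B1) = 0.772 * 0.384 = 0.296448
P(A|B2)*P(B2) = 0.791 * 0.616 = 0.487256
P(A) = 0.296448 + 0.487256 = 0.783704

0.783704


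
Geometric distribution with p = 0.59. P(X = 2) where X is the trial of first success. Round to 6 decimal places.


P = (1-p)^(k-1) * p
(1-p)^(k-1) = 0.41^1 = 0.41
P = 0.41 * 0.59 = 0.2419

0.241900


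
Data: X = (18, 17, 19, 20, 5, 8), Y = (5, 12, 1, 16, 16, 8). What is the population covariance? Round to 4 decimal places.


Cov = (1/n)*sum((xi-xbar)(yi-ybar))
n = 6, xbar = 87/6 = 14.5, ybar = 58/6 = 29/3 ≈ 9.666667
sum((xi-xbar)(yi-ybar)) = -64
Cov = -64 / 6 = -32/3 ≈ -10.666667

-10.6667


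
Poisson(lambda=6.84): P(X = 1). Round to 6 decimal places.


P = e^(-lam) * lam^k / k!
e^(-6.84) ≈ 0.001070103
lam^k = 6.84^1 = 6.84
k! = 1! = 1
P = 0.001070103 * 6.84 / 1 ≈ 0.007320

0.007320


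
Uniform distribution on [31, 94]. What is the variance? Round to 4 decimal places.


Var = (b-a)^2 / 12
(b-a)^2 = (94 - 31)^2 = 3969
Var = 3969/12 = 330.75

330.7500


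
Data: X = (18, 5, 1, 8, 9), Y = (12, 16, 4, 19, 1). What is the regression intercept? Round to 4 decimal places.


a = ybar - b*xbar, where b = sum((xi-xbar)(yi-ybar)) / sum((xi-xbar)^2)
n = 5, xbar = 41/5 = 8.2, ybar = 52/5 = 10.4
Sxy = sum((xi-xbar)(yi-ybar)) = 34.6
Sxx = sum((xi-xbar)^2) = 158.8
b = Sxy / Sxx = 173/794 ≈ 0.217884
a = 10.4 - 0.217884 * 8.2 = 6839/794 ≈ 8.613350

8.6134


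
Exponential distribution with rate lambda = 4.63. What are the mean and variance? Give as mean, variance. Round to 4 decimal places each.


mean = 1/lam, var = 1/lam^2
mean = 1 / 4.63 = 100/463 ≈ 0.215983
lam^2 = 4.63^2 = 21.4369
var = 1 / 21.4369 ≈ 0.046649

0.2160, 0.0466


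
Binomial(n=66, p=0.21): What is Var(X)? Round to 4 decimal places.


Var = n*p*(1-p) = 66 * 0.21 * 0.79 = 10.9494

10.9494


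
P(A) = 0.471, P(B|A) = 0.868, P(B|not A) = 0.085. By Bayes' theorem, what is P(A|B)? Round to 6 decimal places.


P(A|B) = P(B|A)*P(A) / P(B), P(B) = P(B|A)*P(A) + P(B|not A)*P(not A)
P(B|A)*P(A) = 0.868 * 0.471 = 0.408828
P(B|not A)*P(not A) = 0.085 * 0.529 = 0.044965
P(B) = 0.408828 + 0.044965 = 0.453793
P(A|B) = 0.408828 / 0.453793 ≈ 0.90091297

0.900913


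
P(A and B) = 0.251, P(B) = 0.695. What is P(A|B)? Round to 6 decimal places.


P(A|B) = P(A and B) / P(B) = 0.251 / 0.695 = 251/695 ≈ 0.36115108

0.361151


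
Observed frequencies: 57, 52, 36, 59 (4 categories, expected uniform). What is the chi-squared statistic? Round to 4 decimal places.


chi2 = sum((O-E)^2/E), E = total/4
total = 204, E = 204/4 = 51
(57 - 51)^2 / 51 = 36 / 51 = 12/17 ≈ 0.705882
(52 - 51)^2 / 51 = 1 / 51 = 1/51 ≈ 0.019608
(36 - 51)^2 / 51 = 225 / 51 = 75/17 ≈ 4.411765
(59 - 51)^2 / 51 = 64 / 51 = 64/51 ≈ 1.254902
chi2 = 326/51 ≈ 6.392157

6.3922


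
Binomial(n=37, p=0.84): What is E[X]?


E[X] = n*p = 37 * 0.84 = 31.08

31.08


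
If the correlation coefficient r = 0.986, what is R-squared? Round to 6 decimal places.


R^2 = r^2 = (0.986)^2 = 0.972196

0.972196


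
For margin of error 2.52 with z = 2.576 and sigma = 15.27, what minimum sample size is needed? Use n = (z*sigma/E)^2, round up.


z*sigma/E = 2.576 * 15.27 / 2.52 = 11707/750 ≈ 15.609333
(z*sigma/E)^2 ≈ 243.651287
round up: n = 244

244


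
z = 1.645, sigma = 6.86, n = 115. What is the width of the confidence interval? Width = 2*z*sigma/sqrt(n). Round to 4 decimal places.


width = 2*z*sigma/sqrt(n)
2*z*sigma = 2 * 1.645 * 6.86 = 22.5694
sqrt(115) ≈ 10.723805
width = 22.5694 / 10.723805 ≈ 2.104607

2.1046


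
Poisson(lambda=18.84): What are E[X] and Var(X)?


E[X] = Var(X) = lambda = 18.84

18.84, 18.84


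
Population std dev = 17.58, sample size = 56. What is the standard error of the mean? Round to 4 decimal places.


SE = sigma / sqrt(n)
sqrt(56) ≈ 7.483315
SE = 17.58 / 7.483315 ≈ 2.349226

2.3492


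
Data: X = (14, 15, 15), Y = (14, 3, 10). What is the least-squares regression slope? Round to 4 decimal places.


b = sum((xi-xbar)(yi-ybar)) / sum((xi-xbar)^2)
n = 3, xbar = 44/3 ≈ 14.666667, ybar = 27/3 = 9
Sxy = sum((xi-xbar)(yi-ybar)) = -5
Sxx = sum((xi-xbar)^2) = 2/3 ≈ 0.666667
b = Sxy / Sxx = -7.5

-7.5000


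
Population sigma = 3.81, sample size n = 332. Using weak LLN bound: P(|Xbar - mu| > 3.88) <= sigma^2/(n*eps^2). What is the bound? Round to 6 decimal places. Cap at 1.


bound = min(1, sigma^2/(n*eps^2))
sigma^2 = 3.81^2 = 14.5161
n*eps^2 = 332 * 3.88^2 = 332 * 15.0544 = 4998.0608
sigma^2/(n*eps^2) = 14.5161 / 4998.0608 ≈ 0.00290435

0.002904


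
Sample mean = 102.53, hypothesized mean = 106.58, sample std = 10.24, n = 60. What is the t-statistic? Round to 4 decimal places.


t = (xbar - mu0) / (s/sqrt(n))
xbar - mu0 = 102.53 - 106.58 = -4.05
sqrt(60) ≈ 7.74596669
s/sqrt(n) = 10.24 / 7.74596669 ≈ 1.32197832
t = -4.05 / 1.32197832 ≈ -3.063590

-3.0636


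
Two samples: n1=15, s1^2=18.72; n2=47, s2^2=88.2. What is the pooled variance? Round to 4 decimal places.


sp^2 = ((n1-1)*s1^2 + (n2-1)*s2^2)/(n1+n2-2)
(n1-1)*s1^2 = 14 * 18.72 = 262.08
(n2-1)*s2^2 = 46 * 88.2 = 4057.2
numerator = 262.08 + 4057.2 = 4319.28
n1+n2-2 = 60
sp^2 = 4319.28 / 60 = 71.988

71.9880


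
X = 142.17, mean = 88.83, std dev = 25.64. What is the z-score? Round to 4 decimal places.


z = (X - mu) / sigma
X - mu = 142.17 - 88.83 = 53.34
z = 53.34 / 25.64 = 2667/1282 ≈ 2.080343

2.0803


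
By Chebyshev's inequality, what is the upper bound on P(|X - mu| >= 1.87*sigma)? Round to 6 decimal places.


P <= 1/k^2
k^2 = 1.87^2 = 3.4969
1/k^2 = 1 / 3.4969 ≈ 0.28596757

0.285968


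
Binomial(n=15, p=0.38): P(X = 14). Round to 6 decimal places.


P = C(n,k) * p^k * (1-p)^(n-k)
C(15,14) = 15
p^k = 0.38^14 ≈ 0.000001309093
(1-p)^(n-k) = 0.62^1 = 0.62
P = 15 * 0.000001309093 * 0.62 ≈ 0.000012

0.000012


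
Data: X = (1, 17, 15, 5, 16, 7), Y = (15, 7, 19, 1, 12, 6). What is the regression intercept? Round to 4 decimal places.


a = ybar - b*xbar, where b = sum((xi-xbar)(yi-ybar)) / sum((xi-xbar)^2)
n = 6, xbar = 61/6 ≈ 10.166667, ybar = 60/6 = 10
Sxy = sum((xi-xbar)(yi-ybar)) = 48
Sxx = sum((xi-xbar)^2) = 1349/6 ≈ 224.833333
b = Sxy / Sxx = 288/1349 ≈ 0.213491
a = 10 - 0.213491 * 10.166667 = 10562/1349 ≈ 7.829503

7.8295


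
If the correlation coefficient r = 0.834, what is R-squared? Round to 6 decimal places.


R^2 = r^2 = (0.834)^2 = 0.695556

0.695556


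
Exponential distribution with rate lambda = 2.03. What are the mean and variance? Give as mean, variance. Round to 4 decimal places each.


mean = 1/lam, var = 1/lam^2
mean = 1 / 2.03 = 100/203 ≈ 0.492611
lam^2 = 2.03^2 = 4.1209
var = 1 / 4.1209 ≈ 0.242665

0.4926, 0.2427


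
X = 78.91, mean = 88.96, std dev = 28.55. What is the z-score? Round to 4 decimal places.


z = (X - mu) / sigma
X - mu = 78.91 - 88.96 = -10.05
z = -10.05 / 28.55 = -201/571 ≈ -0.352014

-0.3520


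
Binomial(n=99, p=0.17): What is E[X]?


E[X] = n*p = 99 * 0.17 = 16.83

16.83


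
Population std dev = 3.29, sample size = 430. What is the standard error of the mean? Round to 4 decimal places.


SE = sigma / sqrt(n)
sqrt(430) ≈ 20.736441
SE = 3.29 / 20.736441 ≈ 0.158658

0.1587


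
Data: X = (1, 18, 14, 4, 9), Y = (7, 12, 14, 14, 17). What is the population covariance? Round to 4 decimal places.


Cov = (1/n)*sum((xi-xbar)(yi-ybar))
n = 5, xbar = 46/5 = 9.2, ybar = 64/5 = 12.8
sum((xi-xbar)(yi-ybar)) = 39.2
Cov = 39.2 / 5 = 7.84

7.8400


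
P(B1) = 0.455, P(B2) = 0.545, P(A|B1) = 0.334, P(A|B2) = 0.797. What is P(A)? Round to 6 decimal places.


P(A) = P(A|B1)*P(B1) + P(A|B2)*P(B2)
P(A|B1)*P(B1) = 0.334 * 0.455 = 0.15197
P(A|B2)*P(B2) = 0.797 * 0.545 = 0.434365
P(A) = 0.15197 + 0.434365 = 0.586335

0.586335


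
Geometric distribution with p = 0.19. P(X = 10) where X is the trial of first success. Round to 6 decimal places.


P = (1-p)^(k-1) * p
(1-p)^(k-1) = 0.81^9 ≈ 0.1500946
P = 0.1500946 * 0.19 ≈ 0.02851798

0.028518


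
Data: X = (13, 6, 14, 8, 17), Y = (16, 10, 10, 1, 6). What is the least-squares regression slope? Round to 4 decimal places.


b = sum((xi-xbar)(yi-ybar)) / sum((xi-xbar)^2)
n = 5, xbar = 58/5 = 11.6, ybar = 43/5 = 8.6
Sxy = sum((xi-xbar)(yi-ybar)) = 19.2
Sxx = sum((xi-xbar)^2) = 81.2
b = Sxy / Sxx = 48/203 ≈ 0.236453

0.2365


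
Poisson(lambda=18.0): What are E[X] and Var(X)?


E[X] = Var(X) = lambda = 18.0

18.0, 18.0


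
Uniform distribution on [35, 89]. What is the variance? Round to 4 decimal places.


Var = (b-a)^2 / 12
(b-a)^2 = (89 - 35)^2 = 2916
Var = 2916/12 = 243

243.0000


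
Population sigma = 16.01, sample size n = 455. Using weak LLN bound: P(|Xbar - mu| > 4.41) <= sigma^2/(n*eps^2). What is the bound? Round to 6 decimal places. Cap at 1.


bound = min(1, sigma^2/(n*eps^2))
sigma^2 = 16.01^2 = 256.3201
n*eps^2 = 455 * 4.41^2 = 455 * 19.4481 = 8848.8855
sigma^2/(n*eps^2) = 256.3201 / 8848.8855 ≈ 0.02896637

0.028966


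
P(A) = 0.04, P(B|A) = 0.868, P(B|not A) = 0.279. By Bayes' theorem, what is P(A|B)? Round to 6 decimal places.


P(A|B) = P(B|A)*P(A) / P(B), P(B) = P(B|A)*P(A) + P(B|not A)*P(not A)
P(B|A)*P(A) = 0.868 * 0.04 = 0.03472
P(B|not A)*P(not A) = 0.279 * 0.96 = 0.26784
P(B) = 0.03472 + 0.26784 = 0.30256
P(A|B) = 0.03472 / 0.30256 = 7/61 ≈ 0.11475410

0.114754


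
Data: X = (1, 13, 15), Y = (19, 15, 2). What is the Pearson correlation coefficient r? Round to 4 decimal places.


r = sum((xi-xbar)(yi-ybar)) / sqrt(sum((xi-xbar)^2) * sum((yi-ybar)^2))
n = 3, xbar = 29/3 ≈ 9.666667, ybar = 36/3 = 12
Sxy = sum((xi-xbar)(yi-ybar)) = -104
Sxx = sum((xi-xbar)^2) = 344/3 ≈ 114.666667
Syy = sum((yi-ybar)^2) = 158
sqrt(Sxx*Syy) ≈ 134.600644
r = Sxy / sqrt(Sxx*Syy) = -104 / 134.600644 ≈ -0.772656

-0.7727


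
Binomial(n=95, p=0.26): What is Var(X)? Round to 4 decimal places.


Var = n*p*(1-p) = 95 * 0.26 * 0.74 = 18.278

18.2780


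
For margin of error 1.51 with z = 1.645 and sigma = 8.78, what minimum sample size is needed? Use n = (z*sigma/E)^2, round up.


z*sigma/E = 1.645 * 8.78 / 1.51 ≈ 9.564967
(z*sigma/E)^2 ≈ 91.488592
round up: n = 92

92


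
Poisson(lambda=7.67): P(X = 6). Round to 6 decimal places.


P = e^(-lam) * lam^k / k!
e^(-7.67) ≈ 0.0004666178
lam^k = 7.67^6 ≈ 203597.379403
k! = 6! = 720
P = 0.0004666178 * 203597.379403 / 720 ≈ 0.131947

0.131947


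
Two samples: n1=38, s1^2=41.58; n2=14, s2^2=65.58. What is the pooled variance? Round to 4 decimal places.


sp^2 = ((n1-1)*s1^2 + (n2-1)*s2^2)/(n1+n2-2)
(n1-1)*s1^2 = 37 * 41.58 = 1538.46
(n2-1)*s2^2 = 13 * 65.58 = 852.54
numerator = 1538.46 + 852.54 = 2391
n1+n2-2 = 50
sp^2 = 2391 / 50 = 47.82

47.8200


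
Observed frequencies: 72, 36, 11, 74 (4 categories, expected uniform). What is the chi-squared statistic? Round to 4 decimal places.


chi2 = sum((O-E)^2/E), E = total/4
total = 193, E = 193/4 = 48.25
(72 - 48.25)^2 / 48.25 = 564.0625 / 48.25 = 9025/772 ≈ 11.690415
(36 - 48.25)^2 / 48.25 = 150.0625 / 48.25 = 2401/772 ≈ 3.110104
(11 - 48.25)^2 / 48.25 = 1387.5625 / 48.25 = 22201/772 ≈ 28.757772
(74 - 48.25)^2 / 48.25 = 663.0625 / 48.25 = 10609/772 ≈ 13.742228
chi2 = 11059/193 ≈ 57.300518

57.3005


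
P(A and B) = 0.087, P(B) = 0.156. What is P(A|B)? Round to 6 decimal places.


P(A|B) = P(A and B) / P(B) = 0.087 / 0.156 = 29/52 ≈ 0.55769231

0.557692


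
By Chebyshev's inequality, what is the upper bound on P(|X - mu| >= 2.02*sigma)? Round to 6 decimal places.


P <= 1/k^2
k^2 = 2.02^2 = 4.0804
1/k^2 = 1 / 4.0804 ≈ 0.24507401

0.245074


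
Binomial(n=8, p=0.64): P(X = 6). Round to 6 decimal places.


P = C(n,k) * p^k * (1-p)^(n-k)
C(8,6) = 28
p^k = 0.64^6 ≈ 0.06871948
(1-p)^(n-k) = 0.36^2 = 0.1296
P = 28 * 0.06871948 * 0.1296 ≈ 0.249369

0.249369


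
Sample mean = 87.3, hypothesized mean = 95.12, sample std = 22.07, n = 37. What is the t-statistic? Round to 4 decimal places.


t = (xbar - mu0) / (s/sqrt(n))
xbar - mu0 = 87.3 - 95.12 = -7.82
sqrt(37) ≈ 6.08276253
s/sqrt(n) = 22.07 / 6.08276253 ≈ 3.62828565
t = -7.82 / 3.62828565 ≈ -2.155288

-2.1553


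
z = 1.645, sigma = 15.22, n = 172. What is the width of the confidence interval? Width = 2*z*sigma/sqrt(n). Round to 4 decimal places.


width = 2*z*sigma/sqrt(n)
2*z*sigma = 2 * 1.645 * 15.22 = 50.0738
sqrt(172) ≈ 13.114877
width = 50.0738 / 13.114877 ≈ 3.818091

3.8181


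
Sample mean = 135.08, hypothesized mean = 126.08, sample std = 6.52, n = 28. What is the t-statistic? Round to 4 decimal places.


t = (xbar - mu0) / (s/sqrt(n))
xbar - mu0 = 135.08 - 126.08 = 9
sqrt(28) ≈ 5.29150262
s/sqrt(n) = 6.52 / 5.29150262 ≈ 1.23216418
t = 9 / 1.23216418 ≈ 7.304221

7.3042


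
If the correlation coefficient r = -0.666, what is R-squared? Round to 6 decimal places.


R^2 = r^2 = (-0.666)^2 = 0.443556

0.443556


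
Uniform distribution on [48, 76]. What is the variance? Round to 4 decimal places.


Var = (b-a)^2 / 12
(b-a)^2 = (76 - 48)^2 = 784
Var = 784/12 ≈ 65.333333

65.3333


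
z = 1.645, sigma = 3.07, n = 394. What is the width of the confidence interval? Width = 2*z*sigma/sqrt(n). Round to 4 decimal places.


width = 2*z*sigma/sqrt(n)
2*z*sigma = 2 * 1.645 * 3.07 = 10.1003
sqrt(394) ≈ 19.849433
width = 10.1003 / 19.849433 ≈ 0.508846

0.5088


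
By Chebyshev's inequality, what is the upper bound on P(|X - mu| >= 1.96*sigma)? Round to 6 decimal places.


P <= 1/k^2
k^2 = 1.96^2 = 3.8416
1/k^2 = 1 / 3.8416 = 625/2401 ≈ 0.26030820

0.260308


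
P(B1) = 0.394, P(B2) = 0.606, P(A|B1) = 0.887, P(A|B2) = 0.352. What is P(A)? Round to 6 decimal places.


P(A) = P(A|B1)*P(B1) + P(A|B2)*P(B2)
P(A|B1)*P(B1) = 0.887 * 0.394 = 0.349478
P(A|B2)*P(B2) = 0.352 * 0.606 = 0.213312
P(A) = 0.349478 + 0.213312 = 0.56279

0.562790


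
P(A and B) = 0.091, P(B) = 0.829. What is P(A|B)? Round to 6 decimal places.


P(A|B) = P(A and B) / P(B) = 0.091 / 0.829 = 91/829 ≈ 0.10977081

0.109771


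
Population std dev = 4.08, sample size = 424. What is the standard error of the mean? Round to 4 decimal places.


SE = sigma / sqrt(n)
sqrt(424) ≈ 20.591260
SE = 4.08 / 20.591260 ≈ 0.198142

0.1981


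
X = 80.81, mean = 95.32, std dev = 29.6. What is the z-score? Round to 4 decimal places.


z = (X - mu) / sigma
X - mu = 80.81 - 95.32 = -14.51
z = -14.51 / 29.6 = -1451/2960 ≈ -0.490203

-0.4902


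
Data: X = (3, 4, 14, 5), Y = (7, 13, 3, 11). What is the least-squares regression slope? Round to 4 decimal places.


b = sum((xi-xbar)(yi-ybar)) / sum((xi-xbar)^2)
n = 4, xbar = 26/4 = 6.5, ybar = 34/4 = 8.5
Sxy = sum((xi-xbar)(yi-ybar)) = -51
Sxx = sum((xi-xbar)^2) = 77
b = Sxy / Sxx = -51/77 ≈ -0.662338

-0.6623


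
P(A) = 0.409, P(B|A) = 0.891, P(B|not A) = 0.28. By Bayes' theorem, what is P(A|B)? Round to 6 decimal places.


P(A|B) = P(B|A)*P(A) / P(B), P(B) = P(B|A)*P(A) + P(B|not A)*P(not A)
P(B|A)*P(A) = 0.891 * 0.409 = 0.364419
P(B|not A)*P(not A) = 0.28 * 0.591 = 0.16548
P(B) = 0.364419 + 0.16548 = 0.529899
P(A|B) = 0.364419 / 0.529899 ≈ 0.68771407

0.687714


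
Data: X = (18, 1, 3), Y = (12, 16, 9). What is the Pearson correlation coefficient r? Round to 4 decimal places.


r = sum((xi-xbar)(yi-ybar)) / sqrt(sum((xi-xbar)^2) * sum((yi-ybar)^2))
n = 3, xbar = 22/3 ≈ 7.333333, ybar = 37/3 ≈ 12.333333
Sxy = sum((xi-xbar)(yi-ybar)) = -37/3 ≈ -12.333333
Sxx = sum((xi-xbar)^2) = 518/3 ≈ 172.666667
Syy = sum((yi-ybar)^2) = 74/3 ≈ 24.666667
sqrt(Sxx*Syy) ≈ 65.261866
r = Sxy / sqrt(Sxx*Syy) = -12.333333 / 65.261866 ≈ -0.188982

-0.1890
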